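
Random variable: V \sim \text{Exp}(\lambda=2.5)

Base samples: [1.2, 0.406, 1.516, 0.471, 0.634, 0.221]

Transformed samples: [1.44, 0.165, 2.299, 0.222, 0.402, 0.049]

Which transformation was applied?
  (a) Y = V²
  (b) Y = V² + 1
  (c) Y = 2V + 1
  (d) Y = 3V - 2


Checking option (a) Y = V²:
  V = 1.2 -> Y = 1.44 ✓
  V = 0.406 -> Y = 0.165 ✓
  V = 1.516 -> Y = 2.299 ✓
All samples match this transformation.

(a) V²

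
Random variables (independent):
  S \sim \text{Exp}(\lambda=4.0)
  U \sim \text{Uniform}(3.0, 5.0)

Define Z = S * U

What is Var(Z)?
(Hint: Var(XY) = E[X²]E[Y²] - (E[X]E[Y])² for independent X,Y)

Var(XY) = E[X²]E[Y²] - (E[X]E[Y])²
E[S] = 0.25, Var(S) = 0.0625
E[U] = 4, Var(U) = 0.33333333
E[S²] = 0.0625 + 0.25² = 0.125
E[U²] = 0.33333333 + 4² = 16.333333
Var(Z) = 0.125*16.333333 - (0.25*4)²
= 2.0416667 - 1 = 1.0416667

1.0416667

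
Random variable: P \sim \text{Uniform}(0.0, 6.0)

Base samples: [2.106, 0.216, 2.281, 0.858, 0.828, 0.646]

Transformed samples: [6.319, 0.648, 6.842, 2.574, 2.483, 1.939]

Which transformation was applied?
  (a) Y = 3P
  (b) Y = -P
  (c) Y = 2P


Checking option (a) Y = 3P:
  P = 2.106 -> Y = 6.319 ✓
  P = 0.216 -> Y = 0.648 ✓
  P = 2.281 -> Y = 6.842 ✓
All samples match this transformation.

(a) 3P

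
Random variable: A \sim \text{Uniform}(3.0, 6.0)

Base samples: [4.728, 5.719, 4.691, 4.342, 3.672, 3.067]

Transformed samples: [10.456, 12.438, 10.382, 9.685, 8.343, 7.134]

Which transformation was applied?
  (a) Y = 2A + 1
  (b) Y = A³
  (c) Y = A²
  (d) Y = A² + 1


Checking option (a) Y = 2A + 1:
  A = 4.728 -> Y = 10.456 ✓
  A = 5.719 -> Y = 12.438 ✓
  A = 4.691 -> Y = 10.382 ✓
All samples match this transformation.

(a) 2A + 1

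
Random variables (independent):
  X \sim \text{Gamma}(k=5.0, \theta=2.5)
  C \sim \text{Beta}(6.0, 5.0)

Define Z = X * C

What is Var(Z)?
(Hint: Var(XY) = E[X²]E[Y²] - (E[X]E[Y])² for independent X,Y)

Var(XY) = E[X²]E[Y²] - (E[X]E[Y])²
E[X] = 12.5, Var(X) = 31.25
E[C] = 0.54545455, Var(C) = 0.020661157
E[X²] = 31.25 + 12.5² = 187.5
E[C²] = 0.020661157 + 0.54545455² = 0.31818182
Var(Z) = 187.5*0.31818182 - (12.5*0.54545455)²
= 59.659091 - 46.487603 = 13.171488

13.171488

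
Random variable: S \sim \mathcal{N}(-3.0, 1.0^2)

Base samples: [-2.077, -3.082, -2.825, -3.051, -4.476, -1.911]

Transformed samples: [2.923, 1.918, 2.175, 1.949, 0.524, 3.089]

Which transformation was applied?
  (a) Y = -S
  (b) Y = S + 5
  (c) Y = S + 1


Checking option (b) Y = S + 5:
  S = -2.077 -> Y = 2.923 ✓
  S = -3.082 -> Y = 1.918 ✓
  S = -2.825 -> Y = 2.175 ✓
All samples match this transformation.

(b) S + 5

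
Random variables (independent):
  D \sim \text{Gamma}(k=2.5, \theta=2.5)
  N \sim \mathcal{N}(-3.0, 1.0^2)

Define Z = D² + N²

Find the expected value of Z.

E[Z] = E[D²] + E[N²]
E[D²] = Var(D) + E[D]² = 15.625 + 39.0625 = 54.6875
E[N²] = Var(N) + E[N]² = 1 + 9 = 10
E[Z] = 54.6875 + 10 = 64.6875

64.6875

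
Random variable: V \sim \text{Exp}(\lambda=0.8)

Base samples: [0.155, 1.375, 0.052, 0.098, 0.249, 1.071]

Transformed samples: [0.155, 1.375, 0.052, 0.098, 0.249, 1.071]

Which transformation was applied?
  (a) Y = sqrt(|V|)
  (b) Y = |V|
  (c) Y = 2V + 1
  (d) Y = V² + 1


Checking option (b) Y = |V|:
  V = 0.155 -> Y = 0.155 ✓
  V = 1.375 -> Y = 1.375 ✓
  V = 0.052 -> Y = 0.052 ✓
All samples match this transformation.

(b) |V|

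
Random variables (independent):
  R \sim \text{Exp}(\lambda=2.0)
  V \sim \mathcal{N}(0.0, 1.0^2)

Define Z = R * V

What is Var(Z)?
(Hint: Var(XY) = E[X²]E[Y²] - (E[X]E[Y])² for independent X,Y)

Var(XY) = E[X²]E[Y²] - (E[X]E[Y])²
E[R] = 0.5, Var(R) = 0.25
E[V] = 0, Var(V) = 1
E[R²] = 0.25 + 0.5² = 0.5
E[V²] = 1 + 0² = 1
Var(Z) = 0.5*1 - (0.5*0)²
= 0.5 - 0 = 0.5

0.5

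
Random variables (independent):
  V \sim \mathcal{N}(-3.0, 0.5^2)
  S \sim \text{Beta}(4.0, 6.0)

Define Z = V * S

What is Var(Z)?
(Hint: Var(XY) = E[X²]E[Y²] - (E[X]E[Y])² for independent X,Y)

Var(XY) = E[X²]E[Y²] - (E[X]E[Y])²
E[V] = -3, Var(V) = 0.25
E[S] = 0.4, Var(S) = 0.021818182
E[V²] = 0.25 + (-3)² = 9.25
E[S²] = 0.021818182 + 0.4² = 0.18181818
Var(Z) = 9.25*0.18181818 - (-3*0.4)²
= 1.6818182 - 1.44 = 0.24181818

0.24181818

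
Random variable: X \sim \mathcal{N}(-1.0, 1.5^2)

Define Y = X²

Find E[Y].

E[X²] = Var(X) + (E[X])² = 2.25 + 1 = 3.25

3.25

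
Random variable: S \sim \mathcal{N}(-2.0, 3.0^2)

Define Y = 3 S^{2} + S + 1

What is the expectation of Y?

E[Y] = 3*E[S²] + 1*E[S] + 1
E[S] = -2
E[S²] = Var(S) + (E[S])² = 9 + 4 = 13
E[Y] = 3*13 + 1*(-2) + 1 = 38

38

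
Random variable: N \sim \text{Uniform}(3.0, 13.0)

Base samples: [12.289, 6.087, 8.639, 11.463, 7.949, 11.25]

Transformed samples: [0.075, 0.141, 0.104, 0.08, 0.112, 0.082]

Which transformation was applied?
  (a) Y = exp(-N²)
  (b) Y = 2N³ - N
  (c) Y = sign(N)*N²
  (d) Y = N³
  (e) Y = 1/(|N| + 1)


Checking option (e) Y = 1/(|N| + 1):
  N = 12.289 -> Y = 0.075 ✓
  N = 6.087 -> Y = 0.141 ✓
  N = 8.639 -> Y = 0.104 ✓
All samples match this transformation.

(e) 1/(|N| + 1)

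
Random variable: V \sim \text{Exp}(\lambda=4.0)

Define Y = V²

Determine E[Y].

Using E[X²] = Var(X) + (E[X])²:
E[V] = 0.25
Var(V) = 1/4.0^2 = 0.0625
E[V²] = 0.0625 + 0.25² = 0.0625 + 0.0625 = 0.125

0.125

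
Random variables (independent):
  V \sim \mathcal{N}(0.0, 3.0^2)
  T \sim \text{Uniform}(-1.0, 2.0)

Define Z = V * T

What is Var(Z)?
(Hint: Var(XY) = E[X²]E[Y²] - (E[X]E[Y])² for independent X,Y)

Var(XY) = E[X²]E[Y²] - (E[X]E[Y])²
E[V] = 0, Var(V) = 9
E[T] = 0.5, Var(T) = 0.75
E[V²] = 9 + 0² = 9
E[T²] = 0.75 + 0.5² = 1
Var(Z) = 9*1 - (0*0.5)²
= 9 - 0 = 9

9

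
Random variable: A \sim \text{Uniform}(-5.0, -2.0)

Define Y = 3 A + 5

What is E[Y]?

For Y = 3A + 5:
E[Y] = 3 * E[A] + 5
E[A] = (-5 - 2)/2 = -3.5
E[Y] = 3 * (-3.5) + 5 = -5.5

-5.5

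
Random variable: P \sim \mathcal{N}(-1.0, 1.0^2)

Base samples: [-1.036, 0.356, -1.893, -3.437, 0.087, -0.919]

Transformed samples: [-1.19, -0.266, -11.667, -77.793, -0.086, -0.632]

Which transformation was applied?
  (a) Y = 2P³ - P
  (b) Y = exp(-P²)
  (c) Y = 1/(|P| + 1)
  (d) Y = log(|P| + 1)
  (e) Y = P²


Checking option (a) Y = 2P³ - P:
  P = -1.036 -> Y = -1.19 ✓
  P = 0.356 -> Y = -0.266 ✓
  P = -1.893 -> Y = -11.667 ✓
All samples match this transformation.

(a) 2P³ - P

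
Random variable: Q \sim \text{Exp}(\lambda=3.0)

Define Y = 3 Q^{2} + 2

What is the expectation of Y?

E[Y] = 3*E[Q²] + 2
E[Q] = 0.33333333
E[Q²] = Var(Q) + (E[Q])² = 0.11111111 + 0.11111111 = 0.22222222
E[Y] = 3*0.22222222 + 2 = 2.6666667

2.6666667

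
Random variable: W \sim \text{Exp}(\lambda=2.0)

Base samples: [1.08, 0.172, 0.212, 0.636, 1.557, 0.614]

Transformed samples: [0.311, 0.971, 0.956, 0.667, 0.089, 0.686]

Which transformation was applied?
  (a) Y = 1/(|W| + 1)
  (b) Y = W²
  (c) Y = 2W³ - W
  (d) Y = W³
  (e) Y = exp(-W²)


Checking option (e) Y = exp(-W²):
  W = 1.08 -> Y = 0.311 ✓
  W = 0.172 -> Y = 0.971 ✓
  W = 0.212 -> Y = 0.956 ✓
All samples match this transformation.

(e) exp(-W²)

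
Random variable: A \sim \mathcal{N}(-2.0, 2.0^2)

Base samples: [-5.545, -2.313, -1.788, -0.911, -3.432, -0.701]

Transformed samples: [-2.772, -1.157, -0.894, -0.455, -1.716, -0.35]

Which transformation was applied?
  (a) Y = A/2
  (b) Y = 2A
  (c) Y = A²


Checking option (a) Y = A/2:
  A = -5.545 -> Y = -2.772 ✓
  A = -2.313 -> Y = -1.157 ✓
  A = -1.788 -> Y = -0.894 ✓
All samples match this transformation.

(a) A/2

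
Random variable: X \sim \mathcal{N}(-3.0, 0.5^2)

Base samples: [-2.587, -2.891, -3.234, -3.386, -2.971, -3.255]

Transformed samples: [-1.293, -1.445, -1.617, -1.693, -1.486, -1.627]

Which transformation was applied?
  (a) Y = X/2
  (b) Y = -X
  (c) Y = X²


Checking option (a) Y = X/2:
  X = -2.587 -> Y = -1.293 ✓
  X = -2.891 -> Y = -1.445 ✓
  X = -3.234 -> Y = -1.617 ✓
All samples match this transformation.

(a) X/2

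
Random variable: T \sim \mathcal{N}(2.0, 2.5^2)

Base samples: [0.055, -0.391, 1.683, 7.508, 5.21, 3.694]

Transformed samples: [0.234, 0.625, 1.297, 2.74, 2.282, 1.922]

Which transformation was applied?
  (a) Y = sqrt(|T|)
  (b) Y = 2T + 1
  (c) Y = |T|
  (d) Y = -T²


Checking option (a) Y = sqrt(|T|):
  T = 0.055 -> Y = 0.234 ✓
  T = -0.391 -> Y = 0.625 ✓
  T = 1.683 -> Y = 1.297 ✓
All samples match this transformation.

(a) sqrt(|T|)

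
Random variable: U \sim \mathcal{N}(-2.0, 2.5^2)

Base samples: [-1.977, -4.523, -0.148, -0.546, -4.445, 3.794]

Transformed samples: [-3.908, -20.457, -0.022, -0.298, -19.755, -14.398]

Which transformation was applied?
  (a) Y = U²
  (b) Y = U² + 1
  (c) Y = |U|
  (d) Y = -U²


Checking option (d) Y = -U²:
  U = -1.977 -> Y = -3.908 ✓
  U = -4.523 -> Y = -20.457 ✓
  U = -0.148 -> Y = -0.022 ✓
All samples match this transformation.

(d) -U²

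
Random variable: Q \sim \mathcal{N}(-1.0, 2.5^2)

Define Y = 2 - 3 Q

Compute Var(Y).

For Y = aQ + b: Var(Y) = a² * Var(Q)
Var(Q) = 2.5^2 = 6.25
Var(Y) = (-3)² * 6.25 = 9 * 6.25 = 56.25

56.25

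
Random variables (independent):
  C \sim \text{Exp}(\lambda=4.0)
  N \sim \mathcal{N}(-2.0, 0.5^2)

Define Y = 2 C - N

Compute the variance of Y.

For independent RVs: Var(aX + bY) = a²Var(X) + b²Var(Y)
Var(C) = 0.0625
Var(N) = 0.25
Var(Y) = 2²*0.0625 + (-1)²*0.25
= 4*0.0625 + 1*0.25 = 0.5

0.5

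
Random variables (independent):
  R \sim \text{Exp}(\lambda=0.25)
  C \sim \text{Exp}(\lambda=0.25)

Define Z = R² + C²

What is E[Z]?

E[Z] = E[R²] + E[C²]
E[R²] = Var(R) + E[R]² = 16 + 16 = 32
E[C²] = Var(C) + E[C]² = 16 + 16 = 32
E[Z] = 32 + 32 = 64

64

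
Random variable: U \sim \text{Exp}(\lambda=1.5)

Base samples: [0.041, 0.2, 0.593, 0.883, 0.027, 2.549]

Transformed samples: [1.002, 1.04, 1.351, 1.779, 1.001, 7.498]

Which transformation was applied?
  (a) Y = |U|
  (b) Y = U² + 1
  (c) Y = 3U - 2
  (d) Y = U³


Checking option (b) Y = U² + 1:
  U = 0.041 -> Y = 1.002 ✓
  U = 0.2 -> Y = 1.04 ✓
  U = 0.593 -> Y = 1.351 ✓
All samples match this transformation.

(b) U² + 1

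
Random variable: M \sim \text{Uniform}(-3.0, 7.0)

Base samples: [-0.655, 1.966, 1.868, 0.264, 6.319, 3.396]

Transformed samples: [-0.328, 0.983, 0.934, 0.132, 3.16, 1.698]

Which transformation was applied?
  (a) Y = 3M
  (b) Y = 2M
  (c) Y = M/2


Checking option (c) Y = M/2:
  M = -0.655 -> Y = -0.328 ✓
  M = 1.966 -> Y = 0.983 ✓
  M = 1.868 -> Y = 0.934 ✓
All samples match this transformation.

(c) M/2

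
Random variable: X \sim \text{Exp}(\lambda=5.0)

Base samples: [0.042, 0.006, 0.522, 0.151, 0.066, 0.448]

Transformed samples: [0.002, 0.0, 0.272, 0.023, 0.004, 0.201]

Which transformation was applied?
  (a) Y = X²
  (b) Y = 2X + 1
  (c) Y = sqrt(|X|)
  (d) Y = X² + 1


Checking option (a) Y = X²:
  X = 0.042 -> Y = 0.002 ✓
  X = 0.006 -> Y = 0.0 ✓
  X = 0.522 -> Y = 0.272 ✓
All samples match this transformation.

(a) X²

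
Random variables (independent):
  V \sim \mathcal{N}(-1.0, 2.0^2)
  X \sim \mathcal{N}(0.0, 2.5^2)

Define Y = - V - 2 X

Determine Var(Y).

For independent RVs: Var(aX + bY) = a²Var(X) + b²Var(Y)
Var(V) = 4
Var(X) = 6.25
Var(Y) = (-1)²*4 + (-2)²*6.25
= 1*4 + 4*6.25 = 29

29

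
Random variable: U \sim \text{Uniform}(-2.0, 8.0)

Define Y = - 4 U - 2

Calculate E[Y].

For Y = -4U - 2:
E[Y] = -4 * E[U] - 2
E[U] = (-2 + 8)/2 = 3
E[Y] = -4 * 3 - 2 = -14

-14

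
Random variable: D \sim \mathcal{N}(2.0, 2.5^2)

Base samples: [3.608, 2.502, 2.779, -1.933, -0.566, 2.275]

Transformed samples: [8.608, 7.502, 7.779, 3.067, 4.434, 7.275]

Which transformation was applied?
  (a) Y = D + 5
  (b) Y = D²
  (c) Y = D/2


Checking option (a) Y = D + 5:
  D = 3.608 -> Y = 8.608 ✓
  D = 2.502 -> Y = 7.502 ✓
  D = 2.779 -> Y = 7.779 ✓
All samples match this transformation.

(a) D + 5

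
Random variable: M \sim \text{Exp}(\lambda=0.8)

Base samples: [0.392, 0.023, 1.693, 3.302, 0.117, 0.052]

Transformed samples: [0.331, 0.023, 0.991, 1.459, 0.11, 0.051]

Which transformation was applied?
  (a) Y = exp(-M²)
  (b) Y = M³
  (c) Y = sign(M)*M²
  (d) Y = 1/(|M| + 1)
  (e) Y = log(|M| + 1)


Checking option (e) Y = log(|M| + 1):
  M = 0.392 -> Y = 0.331 ✓
  M = 0.023 -> Y = 0.023 ✓
  M = 1.693 -> Y = 0.991 ✓
All samples match this transformation.

(e) log(|M| + 1)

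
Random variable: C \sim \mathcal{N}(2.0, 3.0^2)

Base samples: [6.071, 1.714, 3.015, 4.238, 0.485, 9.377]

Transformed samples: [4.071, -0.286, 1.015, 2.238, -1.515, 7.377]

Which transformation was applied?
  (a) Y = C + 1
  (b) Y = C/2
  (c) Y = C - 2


Checking option (c) Y = C - 2:
  C = 6.071 -> Y = 4.071 ✓
  C = 1.714 -> Y = -0.286 ✓
  C = 3.015 -> Y = 1.015 ✓
All samples match this transformation.

(c) C - 2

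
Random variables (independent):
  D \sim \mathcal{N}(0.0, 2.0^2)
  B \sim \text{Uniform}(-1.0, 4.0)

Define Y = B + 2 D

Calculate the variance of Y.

For independent RVs: Var(aX + bY) = a²Var(X) + b²Var(Y)
Var(D) = 4
Var(B) = 2.0833333
Var(Y) = 2²*4 + 1²*2.0833333
= 4*4 + 1*2.0833333 = 18.083333

18.083333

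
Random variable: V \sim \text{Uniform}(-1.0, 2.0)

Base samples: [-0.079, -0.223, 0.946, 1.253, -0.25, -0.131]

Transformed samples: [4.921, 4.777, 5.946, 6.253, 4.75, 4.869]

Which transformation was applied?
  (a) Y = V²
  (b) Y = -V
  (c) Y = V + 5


Checking option (c) Y = V + 5:
  V = -0.079 -> Y = 4.921 ✓
  V = -0.223 -> Y = 4.777 ✓
  V = 0.946 -> Y = 5.946 ✓
All samples match this transformation.

(c) V + 5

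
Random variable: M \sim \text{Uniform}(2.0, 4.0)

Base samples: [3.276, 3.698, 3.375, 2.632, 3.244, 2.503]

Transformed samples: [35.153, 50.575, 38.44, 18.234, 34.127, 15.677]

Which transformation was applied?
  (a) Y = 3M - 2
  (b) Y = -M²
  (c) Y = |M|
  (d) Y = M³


Checking option (d) Y = M³:
  M = 3.276 -> Y = 35.153 ✓
  M = 3.698 -> Y = 50.575 ✓
  M = 3.375 -> Y = 38.44 ✓
All samples match this transformation.

(d) M³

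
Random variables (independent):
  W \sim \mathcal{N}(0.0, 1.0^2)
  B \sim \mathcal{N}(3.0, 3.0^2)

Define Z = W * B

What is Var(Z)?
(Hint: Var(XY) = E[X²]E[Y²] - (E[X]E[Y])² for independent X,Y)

Var(XY) = E[X²]E[Y²] - (E[X]E[Y])²
E[W] = 0, Var(W) = 1
E[B] = 3, Var(B) = 9
E[W²] = 1 + 0² = 1
E[B²] = 9 + 3² = 18
Var(Z) = 1*18 - (0*3)²
= 18 - 0 = 18

18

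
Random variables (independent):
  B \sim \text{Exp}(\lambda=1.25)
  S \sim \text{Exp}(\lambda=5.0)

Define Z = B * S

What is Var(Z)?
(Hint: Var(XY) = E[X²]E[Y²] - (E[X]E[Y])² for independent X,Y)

Var(XY) = E[X²]E[Y²] - (E[X]E[Y])²
E[B] = 0.8, Var(B) = 0.64
E[S] = 0.2, Var(S) = 0.04
E[B²] = 0.64 + 0.8² = 1.28
E[S²] = 0.04 + 0.2² = 0.08
Var(Z) = 1.28*0.08 - (0.8*0.2)²
= 0.1024 - 0.0256 = 0.0768

0.0768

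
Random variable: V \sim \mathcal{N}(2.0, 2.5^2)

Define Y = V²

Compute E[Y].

E[V²] = Var(V) + (E[V])² = 6.25 + 4 = 10.25

10.25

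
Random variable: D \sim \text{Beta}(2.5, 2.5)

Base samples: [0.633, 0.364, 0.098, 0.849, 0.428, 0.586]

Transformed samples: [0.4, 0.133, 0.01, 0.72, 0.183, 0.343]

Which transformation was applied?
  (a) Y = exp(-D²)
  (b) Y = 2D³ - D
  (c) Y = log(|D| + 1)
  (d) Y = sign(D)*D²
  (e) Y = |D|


Checking option (d) Y = sign(D)*D²:
  D = 0.633 -> Y = 0.4 ✓
  D = 0.364 -> Y = 0.133 ✓
  D = 0.098 -> Y = 0.01 ✓
All samples match this transformation.

(d) sign(D)*D²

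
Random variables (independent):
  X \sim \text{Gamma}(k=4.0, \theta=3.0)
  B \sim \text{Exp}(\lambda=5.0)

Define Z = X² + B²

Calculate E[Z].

E[Z] = E[X²] + E[B²]
E[X²] = Var(X) + E[X]² = 36 + 144 = 180
E[B²] = Var(B) + E[B]² = 0.04 + 0.04 = 0.08
E[Z] = 180 + 0.08 = 180.08

180.08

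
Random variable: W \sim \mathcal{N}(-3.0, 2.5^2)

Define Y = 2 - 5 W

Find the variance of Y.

For Y = aW + b: Var(Y) = a² * Var(W)
Var(W) = 2.5^2 = 6.25
Var(Y) = (-5)² * 6.25 = 25 * 6.25 = 156.25

156.25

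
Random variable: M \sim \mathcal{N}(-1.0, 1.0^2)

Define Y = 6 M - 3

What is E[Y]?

For Y = 6M - 3:
E[Y] = 6 * E[M] - 3
E[M] = -1.0 = -1
E[Y] = 6 * (-1) - 3 = -9

-9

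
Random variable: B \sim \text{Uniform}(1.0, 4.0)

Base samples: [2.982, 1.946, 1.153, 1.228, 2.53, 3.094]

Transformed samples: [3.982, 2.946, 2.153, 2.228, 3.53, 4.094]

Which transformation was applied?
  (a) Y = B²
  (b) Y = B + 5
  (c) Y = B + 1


Checking option (c) Y = B + 1:
  B = 2.982 -> Y = 3.982 ✓
  B = 1.946 -> Y = 2.946 ✓
  B = 1.153 -> Y = 2.153 ✓
All samples match this transformation.

(c) B + 1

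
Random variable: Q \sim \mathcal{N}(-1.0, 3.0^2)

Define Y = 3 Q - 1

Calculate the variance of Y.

For Y = aQ + b: Var(Y) = a² * Var(Q)
Var(Q) = 3.0^2 = 9
Var(Y) = 3² * 9 = 9 * 9 = 81

81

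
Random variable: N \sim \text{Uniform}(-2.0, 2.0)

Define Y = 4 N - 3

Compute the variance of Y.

For Y = aN + b: Var(Y) = a² * Var(N)
Var(N) = (2 + 2)^2/12 = 1.3333333
Var(Y) = 4² * 1.3333333 = 16 * 1.3333333 = 21.333333

21.333333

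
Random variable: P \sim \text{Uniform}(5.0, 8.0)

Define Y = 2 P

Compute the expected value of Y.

For Y = 2P:
E[Y] = 2 * E[P]
E[P] = (5 + 8)/2 = 6.5
E[Y] = 2 * 6.5 = 13

13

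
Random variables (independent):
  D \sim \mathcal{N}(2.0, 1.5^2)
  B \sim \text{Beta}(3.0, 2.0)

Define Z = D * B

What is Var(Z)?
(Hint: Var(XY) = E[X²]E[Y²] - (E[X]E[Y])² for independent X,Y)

Var(XY) = E[X²]E[Y²] - (E[X]E[Y])²
E[D] = 2, Var(D) = 2.25
E[B] = 0.6, Var(B) = 0.04
E[D²] = 2.25 + 2² = 6.25
E[B²] = 0.04 + 0.6² = 0.4
Var(Z) = 6.25*0.4 - (2*0.6)²
= 2.5 - 1.44 = 1.06

1.06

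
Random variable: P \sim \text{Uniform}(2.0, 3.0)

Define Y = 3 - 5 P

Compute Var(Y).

For Y = aP + b: Var(Y) = a² * Var(P)
Var(P) = (3 - 2)^2/12 = 0.083333333
Var(Y) = (-5)² * 0.083333333 = 25 * 0.083333333 = 2.0833333

2.0833333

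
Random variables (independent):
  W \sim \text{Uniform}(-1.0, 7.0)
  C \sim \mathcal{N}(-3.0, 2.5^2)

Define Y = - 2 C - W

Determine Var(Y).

For independent RVs: Var(aX + bY) = a²Var(X) + b²Var(Y)
Var(W) = 5.3333333
Var(C) = 6.25
Var(Y) = (-1)²*5.3333333 + (-2)²*6.25
= 1*5.3333333 + 4*6.25 = 30.333333

30.333333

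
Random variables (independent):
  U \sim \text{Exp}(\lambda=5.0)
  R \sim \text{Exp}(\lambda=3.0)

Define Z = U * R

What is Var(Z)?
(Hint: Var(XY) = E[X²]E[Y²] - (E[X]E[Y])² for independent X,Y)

Var(XY) = E[X²]E[Y²] - (E[X]E[Y])²
E[U] = 0.2, Var(U) = 0.04
E[R] = 0.33333333, Var(R) = 0.11111111
E[U²] = 0.04 + 0.2² = 0.08
E[R²] = 0.11111111 + 0.33333333² = 0.22222222
Var(Z) = 0.08*0.22222222 - (0.2*0.33333333)²
= 0.017777778 - 0.0044444444 = 0.013333333

0.013333333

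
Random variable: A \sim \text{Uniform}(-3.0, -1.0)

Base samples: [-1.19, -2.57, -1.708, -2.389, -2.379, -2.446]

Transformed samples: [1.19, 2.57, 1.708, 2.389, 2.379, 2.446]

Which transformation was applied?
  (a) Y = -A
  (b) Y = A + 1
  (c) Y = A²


Checking option (a) Y = -A:
  A = -1.19 -> Y = 1.19 ✓
  A = -2.57 -> Y = 2.57 ✓
  A = -1.708 -> Y = 1.708 ✓
All samples match this transformation.

(a) -A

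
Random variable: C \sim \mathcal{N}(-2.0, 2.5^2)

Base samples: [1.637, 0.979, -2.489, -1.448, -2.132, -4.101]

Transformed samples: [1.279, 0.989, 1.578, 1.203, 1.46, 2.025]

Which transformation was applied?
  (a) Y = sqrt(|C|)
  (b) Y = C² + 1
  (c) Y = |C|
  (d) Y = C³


Checking option (a) Y = sqrt(|C|):
  C = 1.637 -> Y = 1.279 ✓
  C = 0.979 -> Y = 0.989 ✓
  C = -2.489 -> Y = 1.578 ✓
All samples match this transformation.

(a) sqrt(|C|)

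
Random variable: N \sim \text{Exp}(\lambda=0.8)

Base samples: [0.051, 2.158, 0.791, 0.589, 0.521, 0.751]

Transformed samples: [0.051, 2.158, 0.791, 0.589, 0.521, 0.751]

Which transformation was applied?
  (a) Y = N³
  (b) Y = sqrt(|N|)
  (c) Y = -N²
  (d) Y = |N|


Checking option (d) Y = |N|:
  N = 0.051 -> Y = 0.051 ✓
  N = 2.158 -> Y = 2.158 ✓
  N = 0.791 -> Y = 0.791 ✓
All samples match this transformation.

(d) |N|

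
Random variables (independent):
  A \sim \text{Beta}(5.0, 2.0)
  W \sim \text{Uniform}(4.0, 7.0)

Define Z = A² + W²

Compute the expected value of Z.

E[Z] = E[A²] + E[W²]
E[A²] = Var(A) + E[A]² = 0.025510204 + 0.51020408 = 0.53571429
E[W²] = Var(W) + E[W]² = 0.75 + 30.25 = 31
E[Z] = 0.53571429 + 31 = 31.535714

31.535714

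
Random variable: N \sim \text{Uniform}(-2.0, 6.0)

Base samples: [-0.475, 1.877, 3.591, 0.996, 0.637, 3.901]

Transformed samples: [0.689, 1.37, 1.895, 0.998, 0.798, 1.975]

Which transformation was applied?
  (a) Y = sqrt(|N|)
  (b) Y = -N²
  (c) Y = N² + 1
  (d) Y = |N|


Checking option (a) Y = sqrt(|N|):
  N = -0.475 -> Y = 0.689 ✓
  N = 1.877 -> Y = 1.37 ✓
  N = 3.591 -> Y = 1.895 ✓
All samples match this transformation.

(a) sqrt(|N|)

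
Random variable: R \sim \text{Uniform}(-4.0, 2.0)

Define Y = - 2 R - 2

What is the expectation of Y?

For Y = -2R - 2:
E[Y] = -2 * E[R] - 2
E[R] = (-4 + 2)/2 = -1
E[Y] = -2 * (-1) - 2 = 0

0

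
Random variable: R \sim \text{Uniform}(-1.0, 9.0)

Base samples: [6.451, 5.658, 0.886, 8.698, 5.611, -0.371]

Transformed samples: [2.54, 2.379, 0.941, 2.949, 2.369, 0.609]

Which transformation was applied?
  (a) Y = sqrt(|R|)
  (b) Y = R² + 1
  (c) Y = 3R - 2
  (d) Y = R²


Checking option (a) Y = sqrt(|R|):
  R = 6.451 -> Y = 2.54 ✓
  R = 5.658 -> Y = 2.379 ✓
  R = 0.886 -> Y = 0.941 ✓
All samples match this transformation.

(a) sqrt(|R|)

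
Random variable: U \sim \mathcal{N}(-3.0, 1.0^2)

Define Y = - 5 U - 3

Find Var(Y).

For Y = aU + b: Var(Y) = a² * Var(U)
Var(U) = 1.0^2 = 1
Var(Y) = (-5)² * 1 = 25 * 1 = 25

25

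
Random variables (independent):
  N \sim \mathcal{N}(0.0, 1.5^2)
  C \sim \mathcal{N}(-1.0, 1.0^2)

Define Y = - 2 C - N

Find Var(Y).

For independent RVs: Var(aX + bY) = a²Var(X) + b²Var(Y)
Var(N) = 2.25
Var(C) = 1
Var(Y) = (-1)²*2.25 + (-2)²*1
= 1*2.25 + 4*1 = 6.25

6.25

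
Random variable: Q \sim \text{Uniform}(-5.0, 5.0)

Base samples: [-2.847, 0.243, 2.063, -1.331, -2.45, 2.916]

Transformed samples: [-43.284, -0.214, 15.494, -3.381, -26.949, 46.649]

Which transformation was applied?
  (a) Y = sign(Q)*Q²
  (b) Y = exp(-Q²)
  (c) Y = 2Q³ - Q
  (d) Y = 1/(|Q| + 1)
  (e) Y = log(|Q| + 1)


Checking option (c) Y = 2Q³ - Q:
  Q = -2.847 -> Y = -43.284 ✓
  Q = 0.243 -> Y = -0.214 ✓
  Q = 2.063 -> Y = 15.494 ✓
All samples match this transformation.

(c) 2Q³ - Q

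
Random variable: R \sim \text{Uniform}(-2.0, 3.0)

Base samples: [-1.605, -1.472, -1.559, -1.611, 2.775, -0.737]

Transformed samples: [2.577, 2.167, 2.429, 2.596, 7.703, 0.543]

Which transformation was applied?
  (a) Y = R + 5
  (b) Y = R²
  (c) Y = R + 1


Checking option (b) Y = R²:
  R = -1.605 -> Y = 2.577 ✓
  R = -1.472 -> Y = 2.167 ✓
  R = -1.559 -> Y = 2.429 ✓
All samples match this transformation.

(b) R²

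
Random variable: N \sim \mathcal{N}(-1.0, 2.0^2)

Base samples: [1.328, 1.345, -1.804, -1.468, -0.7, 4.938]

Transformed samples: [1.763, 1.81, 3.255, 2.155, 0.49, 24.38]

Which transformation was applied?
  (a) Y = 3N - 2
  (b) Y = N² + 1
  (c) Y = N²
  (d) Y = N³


Checking option (c) Y = N²:
  N = 1.328 -> Y = 1.763 ✓
  N = 1.345 -> Y = 1.81 ✓
  N = -1.804 -> Y = 3.255 ✓
All samples match this transformation.

(c) N²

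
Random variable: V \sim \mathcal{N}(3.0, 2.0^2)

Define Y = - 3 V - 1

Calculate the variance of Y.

For Y = aV + b: Var(Y) = a² * Var(V)
Var(V) = 2.0^2 = 4
Var(Y) = (-3)² * 4 = 9 * 4 = 36

36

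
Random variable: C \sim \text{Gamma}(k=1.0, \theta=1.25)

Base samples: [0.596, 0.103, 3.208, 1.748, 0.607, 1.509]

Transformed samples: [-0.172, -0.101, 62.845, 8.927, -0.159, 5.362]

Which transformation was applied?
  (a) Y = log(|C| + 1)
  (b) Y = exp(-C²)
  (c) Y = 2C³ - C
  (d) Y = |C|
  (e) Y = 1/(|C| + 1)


Checking option (c) Y = 2C³ - C:
  C = 0.596 -> Y = -0.172 ✓
  C = 0.103 -> Y = -0.101 ✓
  C = 3.208 -> Y = 62.845 ✓
All samples match this transformation.

(c) 2C³ - C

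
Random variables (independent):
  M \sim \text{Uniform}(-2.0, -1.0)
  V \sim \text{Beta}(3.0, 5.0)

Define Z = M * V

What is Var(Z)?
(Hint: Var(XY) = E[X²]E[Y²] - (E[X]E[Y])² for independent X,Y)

Var(XY) = E[X²]E[Y²] - (E[X]E[Y])²
E[M] = -1.5, Var(M) = 0.083333333
E[V] = 0.375, Var(V) = 0.026041667
E[M²] = 0.083333333 + (-1.5)² = 2.3333333
E[V²] = 0.026041667 + 0.375² = 0.16666667
Var(Z) = 2.3333333*0.16666667 - (-1.5*0.375)²
= 0.38888889 - 0.31640625 = 0.072482639

0.072482639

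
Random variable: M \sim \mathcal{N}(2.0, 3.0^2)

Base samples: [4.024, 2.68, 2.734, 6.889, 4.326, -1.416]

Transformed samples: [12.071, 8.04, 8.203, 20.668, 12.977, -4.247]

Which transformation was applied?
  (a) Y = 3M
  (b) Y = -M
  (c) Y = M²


Checking option (a) Y = 3M:
  M = 4.024 -> Y = 12.071 ✓
  M = 2.68 -> Y = 8.04 ✓
  M = 2.734 -> Y = 8.203 ✓
All samples match this transformation.

(a) 3M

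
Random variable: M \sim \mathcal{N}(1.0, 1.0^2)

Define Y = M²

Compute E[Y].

Using E[X²] = Var(X) + (E[X])²:
E[M] = 1
Var(M) = 1.0^2 = 1
E[M²] = 1 + 1² = 1 + 1 = 2

2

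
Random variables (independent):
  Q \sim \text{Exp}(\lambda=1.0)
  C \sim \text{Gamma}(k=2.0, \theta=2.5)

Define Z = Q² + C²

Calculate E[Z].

E[Z] = E[Q²] + E[C²]
E[Q²] = Var(Q) + E[Q]² = 1 + 1 = 2
E[C²] = Var(C) + E[C]² = 12.5 + 25 = 37.5
E[Z] = 2 + 37.5 = 39.5

39.5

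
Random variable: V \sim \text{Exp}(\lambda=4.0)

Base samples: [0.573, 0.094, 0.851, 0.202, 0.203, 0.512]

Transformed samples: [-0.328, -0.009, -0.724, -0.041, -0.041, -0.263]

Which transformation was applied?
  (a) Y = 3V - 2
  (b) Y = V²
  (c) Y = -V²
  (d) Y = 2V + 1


Checking option (c) Y = -V²:
  V = 0.573 -> Y = -0.328 ✓
  V = 0.094 -> Y = -0.009 ✓
  V = 0.851 -> Y = -0.724 ✓
All samples match this transformation.

(c) -V²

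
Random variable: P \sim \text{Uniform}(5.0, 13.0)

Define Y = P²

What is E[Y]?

Using E[X²] = Var(X) + (E[X])²:
E[P] = 9
Var(P) = (13 - 5)^2/12 = 5.3333333
E[P²] = 5.3333333 + 9² = 5.3333333 + 81 = 86.333333

86.333333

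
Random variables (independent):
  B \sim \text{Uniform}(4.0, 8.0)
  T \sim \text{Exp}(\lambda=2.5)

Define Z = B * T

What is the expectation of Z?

For independent RVs: E[XY] = E[X]*E[Y]
E[B] = 6
E[T] = 0.4
E[Z] = 6 * 0.4 = 2.4

2.4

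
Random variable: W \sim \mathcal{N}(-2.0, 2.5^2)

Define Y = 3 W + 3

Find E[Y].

For Y = 3W + 3:
E[Y] = 3 * E[W] + 3
E[W] = -2.0 = -2
E[Y] = 3 * (-2) + 3 = -3

-3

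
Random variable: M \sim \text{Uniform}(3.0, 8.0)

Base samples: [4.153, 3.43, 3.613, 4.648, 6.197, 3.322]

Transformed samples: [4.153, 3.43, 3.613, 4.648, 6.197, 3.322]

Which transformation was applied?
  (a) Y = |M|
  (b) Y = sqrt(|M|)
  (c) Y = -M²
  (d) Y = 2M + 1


Checking option (a) Y = |M|:
  M = 4.153 -> Y = 4.153 ✓
  M = 3.43 -> Y = 3.43 ✓
  M = 3.613 -> Y = 3.613 ✓
All samples match this transformation.

(a) |M|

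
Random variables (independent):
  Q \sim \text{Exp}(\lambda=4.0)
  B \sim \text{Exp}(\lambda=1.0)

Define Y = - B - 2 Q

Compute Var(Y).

For independent RVs: Var(aX + bY) = a²Var(X) + b²Var(Y)
Var(Q) = 0.0625
Var(B) = 1
Var(Y) = (-2)²*0.0625 + (-1)²*1
= 4*0.0625 + 1*1 = 1.25

1.25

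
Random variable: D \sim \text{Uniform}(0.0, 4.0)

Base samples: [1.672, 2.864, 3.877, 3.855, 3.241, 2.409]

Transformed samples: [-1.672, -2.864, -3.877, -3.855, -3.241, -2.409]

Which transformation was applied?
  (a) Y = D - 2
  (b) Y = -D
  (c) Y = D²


Checking option (b) Y = -D:
  D = 1.672 -> Y = -1.672 ✓
  D = 2.864 -> Y = -2.864 ✓
  D = 3.877 -> Y = -3.877 ✓
All samples match this transformation.

(b) -D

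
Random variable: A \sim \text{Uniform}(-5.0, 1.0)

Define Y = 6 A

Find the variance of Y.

For Y = aA + b: Var(Y) = a² * Var(A)
Var(A) = (1 + 5)^2/12 = 3
Var(Y) = 6² * 3 = 36 * 3 = 108

108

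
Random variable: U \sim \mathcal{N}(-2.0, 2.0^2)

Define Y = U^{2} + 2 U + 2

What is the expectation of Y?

E[Y] = 1*E[U²] + 2*E[U] + 2
E[U] = -2
E[U²] = Var(U) + (E[U])² = 4 + 4 = 8
E[Y] = 1*8 + 2*(-2) + 2 = 6

6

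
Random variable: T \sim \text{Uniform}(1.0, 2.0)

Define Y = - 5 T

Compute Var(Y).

For Y = aT + b: Var(Y) = a² * Var(T)
Var(T) = (2 - 1)^2/12 = 0.083333333
Var(Y) = (-5)² * 0.083333333 = 25 * 0.083333333 = 2.0833333

2.0833333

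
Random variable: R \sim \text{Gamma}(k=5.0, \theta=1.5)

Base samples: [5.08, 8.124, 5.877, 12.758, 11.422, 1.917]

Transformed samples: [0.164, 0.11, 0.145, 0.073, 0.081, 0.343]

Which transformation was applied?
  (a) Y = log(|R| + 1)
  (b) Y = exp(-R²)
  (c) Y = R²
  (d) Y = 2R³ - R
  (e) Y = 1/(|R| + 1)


Checking option (e) Y = 1/(|R| + 1):
  R = 5.08 -> Y = 0.164 ✓
  R = 8.124 -> Y = 0.11 ✓
  R = 5.877 -> Y = 0.145 ✓
All samples match this transformation.

(e) 1/(|R| + 1)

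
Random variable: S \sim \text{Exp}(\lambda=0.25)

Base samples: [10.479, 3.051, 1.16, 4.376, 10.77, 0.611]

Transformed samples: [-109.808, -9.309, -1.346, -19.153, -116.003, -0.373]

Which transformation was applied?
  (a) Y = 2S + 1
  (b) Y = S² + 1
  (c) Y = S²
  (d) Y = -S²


Checking option (d) Y = -S²:
  S = 10.479 -> Y = -109.808 ✓
  S = 3.051 -> Y = -9.309 ✓
  S = 1.16 -> Y = -1.346 ✓
All samples match this transformation.

(d) -S²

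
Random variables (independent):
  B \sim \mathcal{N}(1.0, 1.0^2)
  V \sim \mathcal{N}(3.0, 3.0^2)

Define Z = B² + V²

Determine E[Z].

E[Z] = E[B²] + E[V²]
E[B²] = Var(B) + E[B]² = 1 + 1 = 2
E[V²] = Var(V) + E[V]² = 9 + 9 = 18
E[Z] = 2 + 18 = 20

20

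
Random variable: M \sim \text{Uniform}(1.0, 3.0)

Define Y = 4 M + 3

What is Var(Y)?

For Y = aM + b: Var(Y) = a² * Var(M)
Var(M) = (3 - 1)^2/12 = 0.33333333
Var(Y) = 4² * 0.33333333 = 16 * 0.33333333 = 5.3333333

5.3333333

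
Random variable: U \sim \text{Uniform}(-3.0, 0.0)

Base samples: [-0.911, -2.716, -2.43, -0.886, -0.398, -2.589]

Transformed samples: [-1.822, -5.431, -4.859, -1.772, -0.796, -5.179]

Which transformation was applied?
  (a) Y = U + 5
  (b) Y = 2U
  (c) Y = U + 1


Checking option (b) Y = 2U:
  U = -0.911 -> Y = -1.822 ✓
  U = -2.716 -> Y = -5.431 ✓
  U = -2.43 -> Y = -4.859 ✓
All samples match this transformation.

(b) 2U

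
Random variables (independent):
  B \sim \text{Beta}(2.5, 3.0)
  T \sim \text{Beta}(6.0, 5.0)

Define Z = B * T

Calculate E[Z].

For independent RVs: E[XY] = E[X]*E[Y]
E[B] = 0.45454545
E[T] = 0.54545455
E[Z] = 0.45454545 * 0.54545455 = 0.24793388

0.24793388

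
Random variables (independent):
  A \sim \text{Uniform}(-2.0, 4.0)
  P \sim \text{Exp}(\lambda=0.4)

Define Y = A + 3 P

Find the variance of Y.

For independent RVs: Var(aX + bY) = a²Var(X) + b²Var(Y)
Var(A) = 3
Var(P) = 6.25
Var(Y) = 1²*3 + 3²*6.25
= 1*3 + 9*6.25 = 59.25

59.25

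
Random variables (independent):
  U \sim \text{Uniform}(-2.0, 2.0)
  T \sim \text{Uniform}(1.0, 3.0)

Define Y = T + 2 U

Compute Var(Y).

For independent RVs: Var(aX + bY) = a²Var(X) + b²Var(Y)
Var(U) = 1.3333333
Var(T) = 0.33333333
Var(Y) = 2²*1.3333333 + 1²*0.33333333
= 4*1.3333333 + 1*0.33333333 = 5.6666667

5.6666667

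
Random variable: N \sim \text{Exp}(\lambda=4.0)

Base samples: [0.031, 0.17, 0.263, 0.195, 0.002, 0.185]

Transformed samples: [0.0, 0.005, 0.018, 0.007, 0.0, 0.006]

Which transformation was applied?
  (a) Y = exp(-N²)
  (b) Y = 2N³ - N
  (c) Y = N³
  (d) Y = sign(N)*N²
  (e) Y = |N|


Checking option (c) Y = N³:
  N = 0.031 -> Y = 0.0 ✓
  N = 0.17 -> Y = 0.005 ✓
  N = 0.263 -> Y = 0.018 ✓
All samples match this transformation.

(c) N³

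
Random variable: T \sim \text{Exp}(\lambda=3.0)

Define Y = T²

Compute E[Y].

E[T²] = Var(T) + (E[T])² = 0.11111111 + 0.11111111 = 0.22222222

0.22222222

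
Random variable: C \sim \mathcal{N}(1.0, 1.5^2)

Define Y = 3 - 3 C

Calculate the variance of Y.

For Y = aC + b: Var(Y) = a² * Var(C)
Var(C) = 1.5^2 = 2.25
Var(Y) = (-3)² * 2.25 = 9 * 2.25 = 20.25

20.25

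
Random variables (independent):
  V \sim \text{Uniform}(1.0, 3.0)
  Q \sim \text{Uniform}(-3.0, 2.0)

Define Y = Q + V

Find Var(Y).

For independent RVs: Var(aX + bY) = a²Var(X) + b²Var(Y)
Var(V) = 0.33333333
Var(Q) = 2.0833333
Var(Y) = 1²*0.33333333 + 1²*2.0833333
= 1*0.33333333 + 1*2.0833333 = 2.4166667

2.4166667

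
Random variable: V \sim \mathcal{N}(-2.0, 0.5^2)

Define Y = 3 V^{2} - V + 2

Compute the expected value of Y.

E[Y] = 3*E[V²] - 1*E[V] + 2
E[V] = -2
E[V²] = Var(V) + (E[V])² = 0.25 + 4 = 4.25
E[Y] = 3*4.25 - 1*(-2) + 2 = 16.75

16.75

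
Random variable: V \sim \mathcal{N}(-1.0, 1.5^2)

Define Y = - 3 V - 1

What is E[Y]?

For Y = -3V - 1:
E[Y] = -3 * E[V] - 1
E[V] = -1.0 = -1
E[Y] = -3 * (-1) - 1 = 2

2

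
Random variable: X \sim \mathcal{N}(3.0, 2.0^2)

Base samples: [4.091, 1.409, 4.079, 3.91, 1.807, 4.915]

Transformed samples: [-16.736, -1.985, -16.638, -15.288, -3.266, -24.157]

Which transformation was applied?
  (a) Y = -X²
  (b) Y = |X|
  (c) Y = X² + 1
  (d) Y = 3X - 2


Checking option (a) Y = -X²:
  X = 4.091 -> Y = -16.736 ✓
  X = 1.409 -> Y = -1.985 ✓
  X = 4.079 -> Y = -16.638 ✓
All samples match this transformation.

(a) -X²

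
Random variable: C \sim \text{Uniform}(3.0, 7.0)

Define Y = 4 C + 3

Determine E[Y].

For Y = 4C + 3:
E[Y] = 4 * E[C] + 3
E[C] = (3 + 7)/2 = 5
E[Y] = 4 * 5 + 3 = 23

23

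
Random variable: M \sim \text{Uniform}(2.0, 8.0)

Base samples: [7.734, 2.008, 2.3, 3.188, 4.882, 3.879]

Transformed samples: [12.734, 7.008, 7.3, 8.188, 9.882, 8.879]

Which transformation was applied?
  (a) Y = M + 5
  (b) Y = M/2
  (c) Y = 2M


Checking option (a) Y = M + 5:
  M = 7.734 -> Y = 12.734 ✓
  M = 2.008 -> Y = 7.008 ✓
  M = 2.3 -> Y = 7.3 ✓
All samples match this transformation.

(a) M + 5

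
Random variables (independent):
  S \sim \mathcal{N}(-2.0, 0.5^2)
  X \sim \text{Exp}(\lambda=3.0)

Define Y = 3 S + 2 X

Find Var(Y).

For independent RVs: Var(aX + bY) = a²Var(X) + b²Var(Y)
Var(S) = 0.25
Var(X) = 0.11111111
Var(Y) = 3²*0.25 + 2²*0.11111111
= 9*0.25 + 4*0.11111111 = 2.6944444

2.6944444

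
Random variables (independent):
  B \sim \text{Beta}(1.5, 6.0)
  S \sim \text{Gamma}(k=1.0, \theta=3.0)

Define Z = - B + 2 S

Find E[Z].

E[Z] = -1*E[B] + 2*E[S]
E[B] = 0.2
E[S] = 3
E[Z] = -1*0.2 + 2*3 = 5.8

5.8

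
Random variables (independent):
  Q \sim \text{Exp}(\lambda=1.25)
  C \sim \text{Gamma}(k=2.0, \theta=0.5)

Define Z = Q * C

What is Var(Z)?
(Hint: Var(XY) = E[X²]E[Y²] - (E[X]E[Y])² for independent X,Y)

Var(XY) = E[X²]E[Y²] - (E[X]E[Y])²
E[Q] = 0.8, Var(Q) = 0.64
E[C] = 1, Var(C) = 0.5
E[Q²] = 0.64 + 0.8² = 1.28
E[C²] = 0.5 + 1² = 1.5
Var(Z) = 1.28*1.5 - (0.8*1)²
= 1.92 - 0.64 = 1.28

1.28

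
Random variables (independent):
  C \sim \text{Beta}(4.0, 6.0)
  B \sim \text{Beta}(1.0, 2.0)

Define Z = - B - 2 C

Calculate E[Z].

E[Z] = -2*E[C] - 1*E[B]
E[C] = 0.4
E[B] = 0.33333333
E[Z] = -2*0.4 - 1*0.33333333 = -1.1333333

-1.1333333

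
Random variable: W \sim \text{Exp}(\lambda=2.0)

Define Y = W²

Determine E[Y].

Using E[X²] = Var(X) + (E[X])²:
E[W] = 0.5
Var(W) = 1/2.0^2 = 0.25
E[W²] = 0.25 + 0.5² = 0.25 + 0.25 = 0.5

0.5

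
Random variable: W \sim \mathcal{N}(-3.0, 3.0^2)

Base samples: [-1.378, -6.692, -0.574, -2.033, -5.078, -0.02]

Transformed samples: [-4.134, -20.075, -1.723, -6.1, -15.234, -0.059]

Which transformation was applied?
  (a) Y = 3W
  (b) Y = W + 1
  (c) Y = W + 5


Checking option (a) Y = 3W:
  W = -1.378 -> Y = -4.134 ✓
  W = -6.692 -> Y = -20.075 ✓
  W = -0.574 -> Y = -1.723 ✓
All samples match this transformation.

(a) 3W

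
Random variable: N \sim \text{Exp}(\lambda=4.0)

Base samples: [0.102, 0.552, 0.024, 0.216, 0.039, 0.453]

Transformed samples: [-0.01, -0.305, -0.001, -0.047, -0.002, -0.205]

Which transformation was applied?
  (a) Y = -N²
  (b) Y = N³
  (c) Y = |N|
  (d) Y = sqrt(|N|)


Checking option (a) Y = -N²:
  N = 0.102 -> Y = -0.01 ✓
  N = 0.552 -> Y = -0.305 ✓
  N = 0.024 -> Y = -0.001 ✓
All samples match this transformation.

(a) -N²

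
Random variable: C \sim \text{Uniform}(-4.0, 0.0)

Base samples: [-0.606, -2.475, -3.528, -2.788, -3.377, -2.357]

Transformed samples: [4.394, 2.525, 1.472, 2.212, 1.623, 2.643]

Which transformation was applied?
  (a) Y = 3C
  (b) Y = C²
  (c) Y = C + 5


Checking option (c) Y = C + 5:
  C = -0.606 -> Y = 4.394 ✓
  C = -2.475 -> Y = 2.525 ✓
  C = -3.528 -> Y = 1.472 ✓
All samples match this transformation.

(c) C + 5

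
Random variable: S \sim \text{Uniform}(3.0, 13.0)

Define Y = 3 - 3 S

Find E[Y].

For Y = -3S + 3:
E[Y] = -3 * E[S] + 3
E[S] = (3 + 13)/2 = 8
E[Y] = -3 * 8 + 3 = -21

-21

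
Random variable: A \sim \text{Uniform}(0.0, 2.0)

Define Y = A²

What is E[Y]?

E[A²] = Var(A) + (E[A])² = 0.33333333 + 1 = 1.3333333

1.3333333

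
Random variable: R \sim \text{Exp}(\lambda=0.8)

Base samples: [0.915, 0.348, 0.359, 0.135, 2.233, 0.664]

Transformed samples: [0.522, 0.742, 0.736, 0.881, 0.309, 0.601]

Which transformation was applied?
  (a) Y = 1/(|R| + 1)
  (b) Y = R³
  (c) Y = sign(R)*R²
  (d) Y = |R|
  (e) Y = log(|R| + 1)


Checking option (a) Y = 1/(|R| + 1):
  R = 0.915 -> Y = 0.522 ✓
  R = 0.348 -> Y = 0.742 ✓
  R = 0.359 -> Y = 0.736 ✓
All samples match this transformation.

(a) 1/(|R| + 1)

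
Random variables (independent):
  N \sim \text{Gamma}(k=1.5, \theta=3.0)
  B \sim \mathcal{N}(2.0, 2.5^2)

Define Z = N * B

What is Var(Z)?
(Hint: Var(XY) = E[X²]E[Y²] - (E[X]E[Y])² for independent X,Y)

Var(XY) = E[X²]E[Y²] - (E[X]E[Y])²
E[N] = 4.5, Var(N) = 13.5
E[B] = 2, Var(B) = 6.25
E[N²] = 13.5 + 4.5² = 33.75
E[B²] = 6.25 + 2² = 10.25
Var(Z) = 33.75*10.25 - (4.5*2)²
= 345.9375 - 81 = 264.9375

264.9375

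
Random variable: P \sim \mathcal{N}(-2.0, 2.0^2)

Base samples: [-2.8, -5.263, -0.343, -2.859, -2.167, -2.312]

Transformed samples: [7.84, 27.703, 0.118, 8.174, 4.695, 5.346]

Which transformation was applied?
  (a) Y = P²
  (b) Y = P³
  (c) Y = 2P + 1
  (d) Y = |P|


Checking option (a) Y = P²:
  P = -2.8 -> Y = 7.84 ✓
  P = -5.263 -> Y = 27.703 ✓
  P = -0.343 -> Y = 0.118 ✓
All samples match this transformation.

(a) P²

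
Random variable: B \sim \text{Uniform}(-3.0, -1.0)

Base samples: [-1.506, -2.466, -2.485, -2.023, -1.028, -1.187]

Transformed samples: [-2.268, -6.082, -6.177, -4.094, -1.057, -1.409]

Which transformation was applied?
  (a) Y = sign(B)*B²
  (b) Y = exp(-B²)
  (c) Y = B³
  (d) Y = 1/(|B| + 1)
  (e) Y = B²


Checking option (a) Y = sign(B)*B²:
  B = -1.506 -> Y = -2.268 ✓
  B = -2.466 -> Y = -6.082 ✓
  B = -2.485 -> Y = -6.177 ✓
All samples match this transformation.

(a) sign(B)*B²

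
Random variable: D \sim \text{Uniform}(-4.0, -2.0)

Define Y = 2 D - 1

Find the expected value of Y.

For Y = 2D - 1:
E[Y] = 2 * E[D] - 1
E[D] = (-4 - 2)/2 = -3
E[Y] = 2 * (-3) - 1 = -7

-7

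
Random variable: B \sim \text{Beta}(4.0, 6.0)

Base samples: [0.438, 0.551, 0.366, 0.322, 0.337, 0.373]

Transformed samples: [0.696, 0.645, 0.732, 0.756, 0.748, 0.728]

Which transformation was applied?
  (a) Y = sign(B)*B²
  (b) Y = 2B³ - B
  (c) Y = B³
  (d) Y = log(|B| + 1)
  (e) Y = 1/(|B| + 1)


Checking option (e) Y = 1/(|B| + 1):
  B = 0.438 -> Y = 0.696 ✓
  B = 0.551 -> Y = 0.645 ✓
  B = 0.366 -> Y = 0.732 ✓
All samples match this transformation.

(e) 1/(|B| + 1)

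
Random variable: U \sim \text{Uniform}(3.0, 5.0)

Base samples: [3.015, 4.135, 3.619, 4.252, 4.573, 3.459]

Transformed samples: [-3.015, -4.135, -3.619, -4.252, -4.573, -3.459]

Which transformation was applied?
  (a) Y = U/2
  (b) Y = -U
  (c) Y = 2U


Checking option (b) Y = -U:
  U = 3.015 -> Y = -3.015 ✓
  U = 4.135 -> Y = -4.135 ✓
  U = 3.619 -> Y = -3.619 ✓
All samples match this transformation.

(b) -U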